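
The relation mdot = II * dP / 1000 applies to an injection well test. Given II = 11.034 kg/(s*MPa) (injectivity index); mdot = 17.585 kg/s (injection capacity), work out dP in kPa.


dP = mdot * 1000 / II
dP = 17.585 * 1000 / 11.034
dP = 1593.7 kPa


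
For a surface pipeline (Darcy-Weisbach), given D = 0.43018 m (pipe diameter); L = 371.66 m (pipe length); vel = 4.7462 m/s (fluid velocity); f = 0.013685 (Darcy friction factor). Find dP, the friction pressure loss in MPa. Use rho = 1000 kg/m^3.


dP = f * (L/D) * (rho*vel^2/2) / 1000
dP = 0.013685 * (371.66/0.43018) * (1000*4.7462^2/2) / 1000
dP = 133.1688 kPa
Convert: 133.1688 kPa * 0.001 = 0.13317 MPa
dP = 0.13317 MPa


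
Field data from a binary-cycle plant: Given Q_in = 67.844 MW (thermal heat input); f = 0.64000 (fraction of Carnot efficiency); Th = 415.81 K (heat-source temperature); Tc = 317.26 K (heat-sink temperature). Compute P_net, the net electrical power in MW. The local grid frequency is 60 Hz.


Step 1: eta = (1 - Tc/Th)*f = (1 - 317.26/415.81)*0.64 = 0.1516847
Step 2: P_net = eta * Q_in = 0.1516847 * 67.844 = 10.291 MW
P_net = 10.291 MW


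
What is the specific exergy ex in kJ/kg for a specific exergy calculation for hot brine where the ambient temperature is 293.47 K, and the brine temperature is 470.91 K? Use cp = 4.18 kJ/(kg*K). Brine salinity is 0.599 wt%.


ex = cp * ((T_b - T_0) - T_0 * ln(T_b/T_0))
ex = 4.18 * ((470.91 - 293.47) - 293.47 * ln(470.91/293.47))
ex = 161.60 kJ/kg


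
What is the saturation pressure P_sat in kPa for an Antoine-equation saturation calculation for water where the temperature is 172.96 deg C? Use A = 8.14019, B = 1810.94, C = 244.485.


P_sat = 10^(A - B/(C + T)) / 760 * 0.101325
P_sat = 10^(8.14019 - 1810.94/(244.485 + 172.96)) / 760 * 0.101325
P_sat = 0.8451634 MPa
Convert: 0.8451634 MPa * 1000.0 = 845.16 kPa
P_sat = 845.16 kPa


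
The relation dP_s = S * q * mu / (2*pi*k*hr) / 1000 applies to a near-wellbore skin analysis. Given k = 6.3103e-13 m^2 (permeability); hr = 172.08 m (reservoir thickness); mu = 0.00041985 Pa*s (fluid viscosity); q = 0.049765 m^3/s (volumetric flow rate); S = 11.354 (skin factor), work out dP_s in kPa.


dP_s = S * q * mu / (2*pi*k*hr) / 1000
dP_s = 11.354 * 0.049765 * 0.00041985 / (2*pi*6.3103e-13*172.08) / 1000
dP_s = 347.70 kPa


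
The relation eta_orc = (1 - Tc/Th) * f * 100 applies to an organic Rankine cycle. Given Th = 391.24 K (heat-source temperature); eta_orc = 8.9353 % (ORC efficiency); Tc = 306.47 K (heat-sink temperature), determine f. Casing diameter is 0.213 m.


f = (eta_orc/100) / (1 - Tc/Th)
f = (8.9353/100) / (1 - 306.47/391.24)
f = 0.41239


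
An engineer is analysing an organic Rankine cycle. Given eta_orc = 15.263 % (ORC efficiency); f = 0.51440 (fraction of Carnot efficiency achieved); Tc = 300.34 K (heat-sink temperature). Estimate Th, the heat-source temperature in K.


Th = Tc / (1 - (eta_orc/100)/f)
Th = 300.34 / (1 - (15.263/100)/0.51440)
Th = 427.05 K


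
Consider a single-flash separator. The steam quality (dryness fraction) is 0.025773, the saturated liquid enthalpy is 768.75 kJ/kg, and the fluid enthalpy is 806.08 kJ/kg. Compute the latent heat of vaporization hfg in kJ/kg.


hfg = (h - hf) / x
hfg = (806.08 - 768.75) / 0.025773
hfg = 1448.4 kJ/kg


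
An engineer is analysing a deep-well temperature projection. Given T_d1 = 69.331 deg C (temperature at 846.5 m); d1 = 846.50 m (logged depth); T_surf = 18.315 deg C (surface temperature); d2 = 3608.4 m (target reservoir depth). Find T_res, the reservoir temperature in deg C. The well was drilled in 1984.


Step 1: grad = (T_d1 - T_surf)/d1 * 1000 = (69.331 - 18.315)/846.5 * 1000 = 60.26698 deg C/km
Step 2: T_res = T_surf + grad*d2/1000 = 18.315 + 60.26698*3608.4/1000 = 235.78 deg C
T_res = 235.78 deg C


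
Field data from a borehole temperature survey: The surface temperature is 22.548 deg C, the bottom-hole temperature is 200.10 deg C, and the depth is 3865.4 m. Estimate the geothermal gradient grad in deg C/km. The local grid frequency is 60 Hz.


grad = (T_d - T_surf) / d * 1000
grad = (200.10 - 22.548) / 3865.4 * 1000
grad = 45.934 deg C/km


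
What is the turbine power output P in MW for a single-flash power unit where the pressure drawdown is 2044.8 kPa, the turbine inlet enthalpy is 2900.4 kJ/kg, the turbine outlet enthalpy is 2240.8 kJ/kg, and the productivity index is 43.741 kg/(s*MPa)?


Step 1: mdot = PI * dP / 1000 = 43.741 * 2044.8 / 1000 = 89.44160 kg/s
Step 2: P = mdot*(h_in - h_out)/1000 = 89.44160*(2900.4 - 2240.8)/1000 = 58.996 MW
P = 58.996 MW


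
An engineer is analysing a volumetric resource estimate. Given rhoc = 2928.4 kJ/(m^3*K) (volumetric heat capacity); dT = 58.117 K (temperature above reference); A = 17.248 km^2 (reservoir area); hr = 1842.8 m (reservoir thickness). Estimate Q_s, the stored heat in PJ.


Step 1: Vr = A*1e6*hr = 17.248*1e6*1842.8 = 3.178461e+10 m^3
Step 2: Q_s = Vr*rhoc*dT/1e12 = 3.178461e+10*2928.4*58.117/1e12 = 5409.4 PJ
Q_s = 5409.4 PJ


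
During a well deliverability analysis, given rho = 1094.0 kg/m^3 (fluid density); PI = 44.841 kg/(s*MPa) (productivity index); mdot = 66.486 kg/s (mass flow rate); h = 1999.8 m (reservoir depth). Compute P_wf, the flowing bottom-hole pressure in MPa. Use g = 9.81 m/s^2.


Step 1: P_i = rho*g*h/1e6 = 1094.0*9.81*1999.8/1e6 = 21.46213 MPa
Step 2: P_wf = P_i - mdot/PI = 21.46213 - 66.486/44.841 = 19.979 MPa
P_wf = 19.979 MPa


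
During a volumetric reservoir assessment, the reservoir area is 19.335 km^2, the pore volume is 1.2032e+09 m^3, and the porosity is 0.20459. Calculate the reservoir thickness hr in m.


hr = Vp / (A * 1e6 * phi)
hr = 1.2032e+09 / (19.335 * 1e6 * 0.20459)
hr = 304.17 m


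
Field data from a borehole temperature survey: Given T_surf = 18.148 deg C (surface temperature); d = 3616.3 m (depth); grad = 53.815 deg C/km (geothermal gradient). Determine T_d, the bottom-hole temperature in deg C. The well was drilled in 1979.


T_d = T_surf + grad * d / 1000
T_d = 18.148 + 53.815 * 3616.3 / 1000
T_d = 212.76 deg C


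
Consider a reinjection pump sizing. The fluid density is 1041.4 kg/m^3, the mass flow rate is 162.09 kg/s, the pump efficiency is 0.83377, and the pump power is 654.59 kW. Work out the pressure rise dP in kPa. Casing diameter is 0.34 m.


dP = P_pump * rho * eta / mdot
dP = 654.59 * 1041.4 * 0.83377 / 162.09
dP = 3506.5 kPa


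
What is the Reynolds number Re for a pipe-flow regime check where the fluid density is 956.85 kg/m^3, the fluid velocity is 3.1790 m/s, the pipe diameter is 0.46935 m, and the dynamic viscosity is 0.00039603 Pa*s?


Re = rho * vel * D / mu
Re = 956.85 * 3.1790 * 0.46935 / 0.00039603
Re = 3.6050e+06


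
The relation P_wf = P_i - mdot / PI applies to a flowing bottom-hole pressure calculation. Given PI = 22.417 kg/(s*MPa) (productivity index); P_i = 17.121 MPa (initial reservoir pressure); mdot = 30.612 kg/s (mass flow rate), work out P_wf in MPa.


P_wf = P_i - mdot / PI
P_wf = 17.121 - 30.612 / 22.417
P_wf = 15.755 MPa


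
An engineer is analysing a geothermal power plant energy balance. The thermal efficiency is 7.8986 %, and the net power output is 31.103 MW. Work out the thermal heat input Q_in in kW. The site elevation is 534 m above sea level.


Q_in = W_net / (eta / 100)
Q_in = 31.103 / (7.8986 / 100)
Q_in = 393.7786 MW
Convert: 393.7786 MW * 1000.0 = 3.9378e+05 kW
Q_in = 3.9378e+05 kW


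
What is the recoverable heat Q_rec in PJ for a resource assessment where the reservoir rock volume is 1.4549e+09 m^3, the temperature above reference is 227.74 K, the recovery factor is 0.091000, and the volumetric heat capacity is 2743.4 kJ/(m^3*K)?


Step 1: Q_s = Vr*rhoc*dT/1e12 = 1.4549e+09*2743.4*227.74/1e12 = 908.9952 PJ
Step 2: Q_rec = Q_s * RF = 908.9952 * 0.091 = 82.719 PJ
Q_rec = 82.719 PJ


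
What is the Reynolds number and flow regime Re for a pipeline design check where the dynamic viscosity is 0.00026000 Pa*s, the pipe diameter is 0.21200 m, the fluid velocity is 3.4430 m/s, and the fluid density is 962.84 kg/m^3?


Step 1: Re = rho*vel*D/mu = 962.84*3.443*0.212/0.00026 = 2.7030e+06
Step 2: Re = 2.7030e+06 > 4000, so flow is turbulent.
Re = 2.7030e+06 (turbulent)


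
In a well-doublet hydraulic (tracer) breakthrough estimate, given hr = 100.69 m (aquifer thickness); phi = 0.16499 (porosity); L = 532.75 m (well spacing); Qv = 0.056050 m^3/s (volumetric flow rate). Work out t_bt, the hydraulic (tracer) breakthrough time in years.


t_bt = pi * hr * phi * L^2 / (3 * Qv) / (365.25*86400)
t_bt = pi * 100.69 * 0.16499 * 532.75^2 / (3 * 0.056050) / (365.25*86400)
t_bt = 2.7915 years


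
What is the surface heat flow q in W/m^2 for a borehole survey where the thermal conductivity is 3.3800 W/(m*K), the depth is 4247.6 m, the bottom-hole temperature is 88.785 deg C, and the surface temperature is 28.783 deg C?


Step 1: grad = (T_d - T_surf)/d * 1000 = (88.785 - 28.783)/4247.6 * 1000 = 14.12609 deg C/km
Step 2: q = k * grad / 1000 = 3.38 * 14.12609 / 1000 = 0.047746 W/m^2
q = 0.047746 W/m^2


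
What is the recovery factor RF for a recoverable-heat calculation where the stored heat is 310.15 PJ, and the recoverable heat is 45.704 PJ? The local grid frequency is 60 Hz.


RF = Q_rec / Q_s
RF = 45.704 / 310.15
RF = 0.14736


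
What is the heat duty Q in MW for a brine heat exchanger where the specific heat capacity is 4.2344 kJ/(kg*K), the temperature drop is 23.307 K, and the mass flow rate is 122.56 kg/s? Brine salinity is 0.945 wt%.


Q = mdot * cp * dT / 1000
Q = 122.56 * 4.2344 * 23.307 / 1000
Q = 12.096 MW


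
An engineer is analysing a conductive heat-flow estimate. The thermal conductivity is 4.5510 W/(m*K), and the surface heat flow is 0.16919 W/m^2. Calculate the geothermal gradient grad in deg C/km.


grad = q * 1000 / k
grad = 0.16919 * 1000 / 4.5510
grad = 37.176 deg C/km


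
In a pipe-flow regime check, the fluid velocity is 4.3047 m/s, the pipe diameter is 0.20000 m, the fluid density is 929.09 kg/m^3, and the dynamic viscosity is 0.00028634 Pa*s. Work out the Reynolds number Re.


Re = rho * vel * D / mu
Re = 929.09 * 4.3047 * 0.20000 / 0.00028634
Re = 2.7935e+06


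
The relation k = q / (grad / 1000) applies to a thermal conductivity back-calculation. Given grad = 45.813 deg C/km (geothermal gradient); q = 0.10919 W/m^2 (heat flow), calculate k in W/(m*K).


k = q / (grad / 1000)
k = 0.10919 / (45.813 / 1000)
k = 2.3834 W/(m*K)


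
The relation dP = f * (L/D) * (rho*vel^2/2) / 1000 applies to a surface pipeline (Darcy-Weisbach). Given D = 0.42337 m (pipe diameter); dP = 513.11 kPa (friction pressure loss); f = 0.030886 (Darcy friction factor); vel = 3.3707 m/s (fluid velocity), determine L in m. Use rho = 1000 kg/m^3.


L = dP*1000*D / (f*rho*vel^2/2)
L = 513.11*1000*0.42337 / (0.030886*1000*3.3707^2/2)
L = 1238.1 m


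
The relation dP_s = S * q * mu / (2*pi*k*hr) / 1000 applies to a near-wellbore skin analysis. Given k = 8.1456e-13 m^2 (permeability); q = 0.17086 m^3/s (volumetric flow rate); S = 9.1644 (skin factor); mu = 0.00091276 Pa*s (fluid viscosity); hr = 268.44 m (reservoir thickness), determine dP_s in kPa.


dP_s = S * q * mu / (2*pi*k*hr) / 1000
dP_s = 9.1644 * 0.17086 * 0.00091276 / (2*pi*8.1456e-13*268.44) / 1000
dP_s = 1040.3 kPa


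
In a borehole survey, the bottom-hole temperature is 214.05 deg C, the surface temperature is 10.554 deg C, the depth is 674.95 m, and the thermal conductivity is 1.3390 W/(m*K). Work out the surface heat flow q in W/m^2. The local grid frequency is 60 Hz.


Step 1: grad = (T_d - T_surf)/d * 1000 = (214.05 - 10.554)/674.95 * 1000 = 301.4979 deg C/km
Step 2: q = k * grad / 1000 = 1.339 * 301.4979 / 1000 = 0.40371 W/m^2
q = 0.40371 W/m^2


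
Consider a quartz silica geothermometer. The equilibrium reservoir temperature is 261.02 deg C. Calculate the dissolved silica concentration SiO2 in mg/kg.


SiO2 = 10^(5.19 - 1309/(T_eq + 273.15))
SiO2 = 10^(5.19 - 1309/(261.02 + 273.15))
SiO2 = 548.87 mg/kg


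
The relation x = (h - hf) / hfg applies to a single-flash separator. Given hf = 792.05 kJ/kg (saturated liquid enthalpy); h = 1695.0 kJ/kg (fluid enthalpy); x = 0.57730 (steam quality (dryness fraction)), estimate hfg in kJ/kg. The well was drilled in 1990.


hfg = (h - hf) / x
hfg = (1695.0 - 792.05) / 0.57730
hfg = 1564.1 kJ/kg


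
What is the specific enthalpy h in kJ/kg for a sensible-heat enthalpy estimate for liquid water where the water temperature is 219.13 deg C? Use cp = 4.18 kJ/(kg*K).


h = cp * T
h = 4.18 * 219.13
h = 915.96 kJ/kg


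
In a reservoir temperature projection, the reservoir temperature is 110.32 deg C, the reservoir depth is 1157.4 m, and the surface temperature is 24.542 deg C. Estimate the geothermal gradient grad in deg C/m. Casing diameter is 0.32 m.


grad = (T_res - T_surf) / d * 1000
grad = (110.32 - 24.542) / 1157.4 * 1000
grad = 74.11267 deg C/km
Convert: 74.11267 deg C/km * 0.001 = 0.074113 deg C/m
grad = 0.074113 deg C/m


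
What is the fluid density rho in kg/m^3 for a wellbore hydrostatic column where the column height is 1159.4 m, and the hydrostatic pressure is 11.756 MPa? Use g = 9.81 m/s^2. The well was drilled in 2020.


rho = P * 1e6 / (g * h)
rho = 11.756 * 1e6 / (9.81 * 1159.4)
rho = 1033.6 kg/m^3


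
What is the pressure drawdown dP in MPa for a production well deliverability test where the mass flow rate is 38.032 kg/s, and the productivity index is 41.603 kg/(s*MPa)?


dP = mdot * 1000 / PI
dP = 38.032 * 1000 / 41.603
dP = 914.1648 kPa
Convert: 914.1648 kPa * 0.001 = 0.91416 MPa
dP = 0.91416 MPa


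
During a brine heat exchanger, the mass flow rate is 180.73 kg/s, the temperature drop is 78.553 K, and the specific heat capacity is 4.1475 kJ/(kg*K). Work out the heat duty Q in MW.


Q = mdot * cp * dT / 1000
Q = 180.73 * 4.1475 * 78.553 / 1000
Q = 58.882 MW


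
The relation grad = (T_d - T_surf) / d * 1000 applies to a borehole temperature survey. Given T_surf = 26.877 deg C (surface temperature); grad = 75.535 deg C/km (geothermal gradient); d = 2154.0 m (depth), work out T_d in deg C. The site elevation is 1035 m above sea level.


T_d = T_surf + grad * d / 1000
T_d = 26.877 + 75.535 * 2154.0 / 1000
T_d = 189.58 deg C


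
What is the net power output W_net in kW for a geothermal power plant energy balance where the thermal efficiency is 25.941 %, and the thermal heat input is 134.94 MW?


W_net = eta / 100 * Q_in
W_net = 25.941 / 100 * 134.94
W_net = 35.00479 MW
Convert: 35.00479 MW * 1000.0 = 35005 kW
W_net = 35005 kW


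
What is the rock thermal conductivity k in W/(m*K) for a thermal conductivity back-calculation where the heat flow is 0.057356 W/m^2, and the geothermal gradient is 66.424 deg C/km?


k = q / (grad / 1000)
k = 0.057356 / (66.424 / 1000)
k = 0.86348 W/(m*K)


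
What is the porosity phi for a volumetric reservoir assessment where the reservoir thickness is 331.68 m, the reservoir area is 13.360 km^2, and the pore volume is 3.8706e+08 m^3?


phi = Vp / (A * 1e6 * hr)
phi = 3.8706e+08 / (13.360 * 1e6 * 331.68)
phi = 0.087348


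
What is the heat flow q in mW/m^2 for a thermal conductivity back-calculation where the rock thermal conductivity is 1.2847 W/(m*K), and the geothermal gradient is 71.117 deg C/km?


q = k * grad / 1000
q = 1.2847 * 71.117 / 1000
q = 0.09136401 W/m^2
Convert: 0.09136401 W/m^2 * 1000.0 = 91.364 mW/m^2
q = 91.364 mW/m^2


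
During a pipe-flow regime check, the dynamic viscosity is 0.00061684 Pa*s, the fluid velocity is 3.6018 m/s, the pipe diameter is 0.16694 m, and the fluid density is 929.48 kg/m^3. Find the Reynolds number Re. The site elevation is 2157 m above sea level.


Re = rho * vel * D / mu
Re = 929.48 * 3.6018 * 0.16694 / 0.00061684
Re = 9.0604e+05


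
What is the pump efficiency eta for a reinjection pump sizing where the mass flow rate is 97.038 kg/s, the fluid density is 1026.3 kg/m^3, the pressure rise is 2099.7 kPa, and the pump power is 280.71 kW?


eta = mdot * dP / (rho * P_pump)
eta = 97.038 * 2099.7 / (1026.3 * 280.71)
eta = 0.70724


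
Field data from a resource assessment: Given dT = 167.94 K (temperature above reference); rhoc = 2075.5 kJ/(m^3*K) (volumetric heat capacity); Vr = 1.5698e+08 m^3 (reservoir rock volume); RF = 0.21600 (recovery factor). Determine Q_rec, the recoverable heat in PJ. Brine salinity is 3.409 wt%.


Step 1: Q_s = Vr*rhoc*dT/1e12 = 1.5698e+08*2075.5*167.94/1e12 = 54.71687 PJ
Step 2: Q_rec = Q_s * RF = 54.71687 * 0.216 = 11.819 PJ
Q_rec = 11.819 PJ


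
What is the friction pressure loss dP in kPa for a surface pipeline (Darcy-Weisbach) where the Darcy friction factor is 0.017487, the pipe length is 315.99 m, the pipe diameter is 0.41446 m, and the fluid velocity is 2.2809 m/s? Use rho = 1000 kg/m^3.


dP = f * (L/D) * (rho*vel^2/2) / 1000
dP = 0.017487 * (315.99/0.41446) * (1000*2.2809^2/2) / 1000
dP = 34.681 kPa


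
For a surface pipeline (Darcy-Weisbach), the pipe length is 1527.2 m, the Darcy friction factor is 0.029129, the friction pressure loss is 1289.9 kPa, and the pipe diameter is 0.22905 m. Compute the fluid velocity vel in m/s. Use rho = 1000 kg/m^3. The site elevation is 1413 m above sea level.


vel = sqrt(dP*1000*2*D / (f*L*rho))
vel = sqrt(1289.9*1000*2*0.22905 / (0.029129*1527.2*1000))
vel = 3.6446 m/s


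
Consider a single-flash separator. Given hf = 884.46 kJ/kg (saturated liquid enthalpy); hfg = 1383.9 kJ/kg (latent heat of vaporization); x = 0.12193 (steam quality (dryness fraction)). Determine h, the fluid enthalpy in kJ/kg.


h = hf + x * hfg
h = 884.46 + 0.12193 * 1383.9
h = 1053.2 kJ/kg


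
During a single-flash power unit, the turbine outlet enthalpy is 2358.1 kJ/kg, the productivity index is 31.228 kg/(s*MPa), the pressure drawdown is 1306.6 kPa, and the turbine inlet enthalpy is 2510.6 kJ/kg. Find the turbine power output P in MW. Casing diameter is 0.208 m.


Step 1: mdot = PI * dP / 1000 = 31.228 * 1306.6 / 1000 = 40.80250 kg/s
Step 2: P = mdot*(h_in - h_out)/1000 = 40.80250*(2510.6 - 2358.1)/1000 = 6.2224 MW
P = 6.2224 MW


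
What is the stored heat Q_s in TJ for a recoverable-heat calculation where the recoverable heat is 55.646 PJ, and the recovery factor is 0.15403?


Q_s = Q_rec / RF
Q_s = 55.646 / 0.15403
Q_s = 361.2673 PJ
Convert: 361.2673 PJ * 1000.0 = 3.6127e+05 TJ
Q_s = 3.6127e+05 TJ


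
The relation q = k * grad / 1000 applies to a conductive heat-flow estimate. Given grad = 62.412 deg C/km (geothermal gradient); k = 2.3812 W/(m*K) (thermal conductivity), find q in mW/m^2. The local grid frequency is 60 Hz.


q = k * grad / 1000
q = 2.3812 * 62.412 / 1000
q = 0.1486155 W/m^2
Convert: 0.1486155 W/m^2 * 1000.0 = 148.62 mW/m^2
q = 148.62 mW/m^2


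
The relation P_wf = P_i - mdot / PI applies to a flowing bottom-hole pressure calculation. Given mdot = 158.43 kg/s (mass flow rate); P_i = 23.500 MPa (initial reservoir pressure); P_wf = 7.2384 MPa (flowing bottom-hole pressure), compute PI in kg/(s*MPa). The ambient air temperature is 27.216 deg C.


PI = mdot / (P_i - P_wf)
PI = 158.43 / (23.500 - 7.2384)
PI = 9.7426 kg/(s*MPa)


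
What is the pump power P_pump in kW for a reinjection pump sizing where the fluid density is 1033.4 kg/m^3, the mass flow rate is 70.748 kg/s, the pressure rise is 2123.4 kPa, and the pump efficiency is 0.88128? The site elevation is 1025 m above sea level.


P_pump = mdot * dP / (rho * eta)
P_pump = 70.748 * 2123.4 / (1033.4 * 0.88128)
P_pump = 164.95 kW


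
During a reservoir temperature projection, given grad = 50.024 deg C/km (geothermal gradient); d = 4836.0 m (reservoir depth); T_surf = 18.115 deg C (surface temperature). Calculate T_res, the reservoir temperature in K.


T_res = T_surf + grad * d / 1000
T_res = 18.115 + 50.024 * 4836.0 / 1000
T_res = 260.0311 deg C
Convert to K: 260.0311 + 273.15 = 533.18 K
T_res = 533.18 K


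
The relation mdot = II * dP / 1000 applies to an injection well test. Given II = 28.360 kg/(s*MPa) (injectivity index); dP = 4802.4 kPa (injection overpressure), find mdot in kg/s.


mdot = II * dP / 1000
mdot = 28.360 * 4802.4 / 1000
mdot = 136.20 kg/s


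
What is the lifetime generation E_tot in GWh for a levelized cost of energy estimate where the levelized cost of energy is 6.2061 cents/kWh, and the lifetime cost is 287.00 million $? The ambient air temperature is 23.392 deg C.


E_tot = C_tot / LCOE * 100
E_tot = 287.00 / 6.2061 * 100
E_tot = 4624.5 GWh


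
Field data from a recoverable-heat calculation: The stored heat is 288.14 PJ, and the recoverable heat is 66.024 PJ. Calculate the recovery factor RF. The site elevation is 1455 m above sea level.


RF = Q_rec / Q_s
RF = 66.024 / 288.14
RF = 0.22914


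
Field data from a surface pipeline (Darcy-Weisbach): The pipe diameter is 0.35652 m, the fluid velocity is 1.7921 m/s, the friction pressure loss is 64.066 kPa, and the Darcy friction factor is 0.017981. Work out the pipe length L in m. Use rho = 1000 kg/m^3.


L = dP*1000*D / (f*rho*vel^2/2)
L = 64.066*1000*0.35652 / (0.017981*1000*1.7921^2/2)
L = 791.05 m


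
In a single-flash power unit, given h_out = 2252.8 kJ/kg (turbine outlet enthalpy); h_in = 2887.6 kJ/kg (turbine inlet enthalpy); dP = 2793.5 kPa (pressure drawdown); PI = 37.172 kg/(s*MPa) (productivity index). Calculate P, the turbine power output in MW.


Step 1: mdot = PI * dP / 1000 = 37.172 * 2793.5 / 1000 = 103.8400 kg/s
Step 2: P = mdot*(h_in - h_out)/1000 = 103.8400*(2887.6 - 2252.8)/1000 = 65.918 MW
P = 65.918 MW


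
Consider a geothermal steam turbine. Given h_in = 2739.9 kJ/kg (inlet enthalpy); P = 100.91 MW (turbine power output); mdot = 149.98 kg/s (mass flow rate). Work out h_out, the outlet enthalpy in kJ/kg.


h_out = h_in - P * 1000 / mdot
h_out = 2739.9 - 100.91 * 1000 / 149.98
h_out = 2067.1 kJ/kg


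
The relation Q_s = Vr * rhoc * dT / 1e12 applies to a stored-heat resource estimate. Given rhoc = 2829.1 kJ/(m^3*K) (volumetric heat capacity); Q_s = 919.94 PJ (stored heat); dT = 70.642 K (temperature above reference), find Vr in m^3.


Vr = Q_s * 1e12 / (rhoc * dT)
Vr = 919.94 * 1e12 / (2829.1 * 70.642)
Vr = 4.6031e+09 m^3


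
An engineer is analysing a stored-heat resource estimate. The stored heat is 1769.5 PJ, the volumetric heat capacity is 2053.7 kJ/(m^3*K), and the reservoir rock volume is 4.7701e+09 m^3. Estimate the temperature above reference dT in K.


dT = Q_s * 1e12 / (Vr * rhoc)
dT = 1769.5 * 1e12 / (4.7701e+09 * 2053.7)
dT = 180.63 K


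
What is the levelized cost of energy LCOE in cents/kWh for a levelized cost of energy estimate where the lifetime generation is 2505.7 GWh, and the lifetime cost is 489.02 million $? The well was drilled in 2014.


LCOE = C_tot / E_tot * 100
LCOE = 489.02 / 2505.7 * 100
LCOE = 19.516 cents/kWh


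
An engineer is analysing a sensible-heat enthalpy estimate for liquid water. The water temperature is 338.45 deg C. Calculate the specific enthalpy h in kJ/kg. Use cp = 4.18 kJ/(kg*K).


h = cp * T
h = 4.18 * 338.45
h = 1414.7 kJ/kg


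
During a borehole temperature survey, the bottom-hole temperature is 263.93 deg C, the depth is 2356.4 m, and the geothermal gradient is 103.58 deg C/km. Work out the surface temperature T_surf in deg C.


T_surf = T_d - grad * d / 1000
T_surf = 263.93 - 103.58 * 2356.4 / 1000
T_surf = 19.854 deg C


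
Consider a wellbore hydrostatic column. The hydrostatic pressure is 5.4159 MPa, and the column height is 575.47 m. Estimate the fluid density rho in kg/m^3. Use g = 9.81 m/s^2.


rho = P * 1e6 / (g * h)
rho = 5.4159 * 1e6 / (9.81 * 575.47)
rho = 959.35 kg/m^3


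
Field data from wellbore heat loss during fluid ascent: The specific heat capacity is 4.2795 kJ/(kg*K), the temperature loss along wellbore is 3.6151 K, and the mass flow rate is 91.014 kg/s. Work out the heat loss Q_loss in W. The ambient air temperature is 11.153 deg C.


Q_loss = mdot * cp * dT
Q_loss = 91.014 * 4.2795 * 3.6151
Q_loss = 1408.061 kW
Convert: 1408.061 kW * 1000.0 = 1.4081e+06 W
Q_loss = 1.4081e+06 W


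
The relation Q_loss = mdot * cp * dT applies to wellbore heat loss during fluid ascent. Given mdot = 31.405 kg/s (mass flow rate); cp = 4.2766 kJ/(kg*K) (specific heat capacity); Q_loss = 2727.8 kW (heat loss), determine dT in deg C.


dT = Q_loss / (mdot * cp)
dT = 2727.8 / (31.405 * 4.2766)
dT = 20.31024 K
Convert (temperature difference, 1 K = 1 deg C): 20.31024 K = 20.31024 deg C
dT = 20.310 deg C


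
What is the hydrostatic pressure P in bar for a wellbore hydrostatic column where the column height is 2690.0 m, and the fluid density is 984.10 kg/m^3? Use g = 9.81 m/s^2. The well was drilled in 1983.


P = rho * g * h / 1e6
P = 984.10 * 9.81 * 2690.0 / 1e6
P = 25.96932 MPa
Convert: 25.96932 MPa * 10.0 = 259.69 bar
P = 259.69 bar


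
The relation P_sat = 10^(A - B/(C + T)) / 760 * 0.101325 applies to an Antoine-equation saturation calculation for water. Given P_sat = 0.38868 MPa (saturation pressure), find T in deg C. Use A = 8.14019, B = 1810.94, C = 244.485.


T = B / (A - log10(P_sat * 760 / 0.101325)) - C
T = 1810.94 / (8.14019 - log10(0.38868 * 760 / 0.101325)) - 244.485
T = 142.84 deg C


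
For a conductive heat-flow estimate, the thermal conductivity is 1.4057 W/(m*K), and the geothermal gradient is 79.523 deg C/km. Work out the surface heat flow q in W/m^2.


q = k * grad / 1000
q = 1.4057 * 79.523 / 1000
q = 0.11179 W/m^2


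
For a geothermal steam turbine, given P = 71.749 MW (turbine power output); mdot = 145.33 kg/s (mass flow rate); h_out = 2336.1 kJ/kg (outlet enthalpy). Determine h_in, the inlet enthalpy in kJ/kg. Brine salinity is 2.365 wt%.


h_in = h_out + P * 1000 / mdot
h_in = 2336.1 + 71.749 * 1000 / 145.33
h_in = 2829.8 kJ/kg


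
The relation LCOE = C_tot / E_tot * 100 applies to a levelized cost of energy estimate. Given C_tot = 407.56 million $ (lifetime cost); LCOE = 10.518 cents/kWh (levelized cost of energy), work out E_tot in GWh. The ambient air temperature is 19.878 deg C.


E_tot = C_tot / LCOE * 100
E_tot = 407.56 / 10.518 * 100
E_tot = 3874.9 GWh


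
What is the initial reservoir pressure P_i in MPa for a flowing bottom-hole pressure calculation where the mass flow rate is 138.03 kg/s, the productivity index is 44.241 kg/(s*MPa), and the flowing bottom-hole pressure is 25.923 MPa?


P_i = P_wf + mdot / PI
P_i = 25.923 + 138.03 / 44.241
P_i = 29.043 MPa


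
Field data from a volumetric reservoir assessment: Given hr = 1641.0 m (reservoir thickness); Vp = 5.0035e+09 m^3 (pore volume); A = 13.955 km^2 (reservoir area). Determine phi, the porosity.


phi = Vp / (A * 1e6 * hr)
phi = 5.0035e+09 / (13.955 * 1e6 * 1641.0)
phi = 0.21849


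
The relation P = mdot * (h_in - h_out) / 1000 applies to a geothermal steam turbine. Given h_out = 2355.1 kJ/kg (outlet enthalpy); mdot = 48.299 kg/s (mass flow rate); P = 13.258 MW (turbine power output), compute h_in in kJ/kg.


h_in = h_out + P * 1000 / mdot
h_in = 2355.1 + 13.258 * 1000 / 48.299
h_in = 2629.6 kJ/kg


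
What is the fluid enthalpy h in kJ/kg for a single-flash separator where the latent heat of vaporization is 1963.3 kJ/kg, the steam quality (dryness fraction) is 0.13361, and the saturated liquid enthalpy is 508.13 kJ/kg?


h = hf + x * hfg
h = 508.13 + 0.13361 * 1963.3
h = 770.45 kJ/kg


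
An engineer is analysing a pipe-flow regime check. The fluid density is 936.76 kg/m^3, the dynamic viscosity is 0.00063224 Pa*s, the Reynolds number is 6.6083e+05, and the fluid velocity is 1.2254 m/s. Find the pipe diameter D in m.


D = Re * mu / (rho * vel)
D = 6.6083e+05 * 0.00063224 / (936.76 * 1.2254)
D = 0.36397 m


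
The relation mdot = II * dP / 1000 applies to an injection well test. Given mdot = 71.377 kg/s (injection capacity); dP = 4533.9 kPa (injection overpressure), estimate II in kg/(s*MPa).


II = mdot * 1000 / dP
II = 71.377 * 1000 / 4533.9
II = 15.743 kg/(s*MPa)


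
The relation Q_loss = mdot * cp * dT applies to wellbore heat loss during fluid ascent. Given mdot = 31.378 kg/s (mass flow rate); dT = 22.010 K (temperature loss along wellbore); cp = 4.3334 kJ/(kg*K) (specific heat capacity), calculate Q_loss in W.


Q_loss = mdot * cp * dT
Q_loss = 31.378 * 4.3334 * 22.010
Q_loss = 2992.775 kW
Convert: 2992.775 kW * 1000.0 = 2.9928e+06 W
Q_loss = 2.9928e+06 W


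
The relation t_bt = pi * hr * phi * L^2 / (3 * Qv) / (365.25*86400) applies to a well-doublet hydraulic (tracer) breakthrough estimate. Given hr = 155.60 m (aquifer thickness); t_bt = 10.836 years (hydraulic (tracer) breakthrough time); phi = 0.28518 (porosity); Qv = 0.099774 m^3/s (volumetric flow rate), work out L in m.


L = sqrt(t_bt*365.25*86400*3*Qv / (pi*hr*phi))
L = sqrt(10.836*365.25*86400*3*0.099774 / (pi*155.60*0.28518))
L = 856.87 m


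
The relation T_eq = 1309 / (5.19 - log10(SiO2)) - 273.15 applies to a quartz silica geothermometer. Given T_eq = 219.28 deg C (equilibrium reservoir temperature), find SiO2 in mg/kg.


SiO2 = 10^(5.19 - 1309/(T_eq + 273.15))
SiO2 = 10^(5.19 - 1309/(219.28 + 273.15))
SiO2 = 340.22 mg/kg


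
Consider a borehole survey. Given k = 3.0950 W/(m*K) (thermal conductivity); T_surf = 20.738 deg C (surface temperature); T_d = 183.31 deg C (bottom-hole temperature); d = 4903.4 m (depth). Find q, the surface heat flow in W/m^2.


Step 1: grad = (T_d - T_surf)/d * 1000 = (183.31 - 20.738)/4903.4 * 1000 = 33.15495 deg C/km
Step 2: q = k * grad / 1000 = 3.095 * 33.15495 / 1000 = 0.10261 W/m^2
q = 0.10261 W/m^2


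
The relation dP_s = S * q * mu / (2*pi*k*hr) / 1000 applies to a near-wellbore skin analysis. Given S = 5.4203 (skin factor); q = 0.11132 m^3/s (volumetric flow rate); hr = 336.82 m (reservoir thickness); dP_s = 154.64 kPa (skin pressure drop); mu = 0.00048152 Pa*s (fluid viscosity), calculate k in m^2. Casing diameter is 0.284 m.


k = S*q*mu / (2*pi*dP_s*1000*hr)
k = 5.4203*0.11132*0.00048152 / (2*pi*154.64*1000*336.82)
k = 8.8779e-13 m^2


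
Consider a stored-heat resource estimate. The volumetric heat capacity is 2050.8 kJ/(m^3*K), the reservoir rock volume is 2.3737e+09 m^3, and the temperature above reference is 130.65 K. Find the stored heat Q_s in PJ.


Q_s = Vr * rhoc * dT / 1e12
Q_s = 2.3737e+09 * 2050.8 * 130.65 / 1e12
Q_s = 636.00 PJ


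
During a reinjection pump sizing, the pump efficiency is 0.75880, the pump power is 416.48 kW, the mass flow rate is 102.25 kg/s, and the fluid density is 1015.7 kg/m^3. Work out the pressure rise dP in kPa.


dP = P_pump * rho * eta / mdot
dP = 416.48 * 1015.7 * 0.75880 / 102.25
dP = 3139.2 kPa


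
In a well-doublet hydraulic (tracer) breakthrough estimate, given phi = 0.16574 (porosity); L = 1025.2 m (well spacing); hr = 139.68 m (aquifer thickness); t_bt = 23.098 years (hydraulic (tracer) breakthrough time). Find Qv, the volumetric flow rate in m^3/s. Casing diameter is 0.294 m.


Qv = pi*hr*phi*L^2 / (3*t_bt*365.25*86400)
Qv = pi*139.68*0.16574*1025.2^2 / (3*23.098*365.25*86400)
Qv = 0.034957 m^3/s


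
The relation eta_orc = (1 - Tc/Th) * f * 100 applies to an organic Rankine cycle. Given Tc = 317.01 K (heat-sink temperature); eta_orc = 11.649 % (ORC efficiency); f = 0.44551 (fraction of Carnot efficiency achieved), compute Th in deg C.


Th = Tc / (1 - (eta_orc/100)/f)
Th = 317.01 / (1 - (11.649/100)/0.44551)
Th = 429.2478 K
Convert to deg C: 429.2478 - 273.15 = 156.10 deg C
Th = 156.10 deg C


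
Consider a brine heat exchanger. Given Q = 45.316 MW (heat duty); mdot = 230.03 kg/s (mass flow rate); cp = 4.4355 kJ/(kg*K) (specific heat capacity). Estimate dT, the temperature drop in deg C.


dT = Q * 1000 / (mdot * cp)
dT = 45.316 * 1000 / (230.03 * 4.4355)
dT = 44.41447 K
Convert (temperature difference, 1 K = 1 deg C): 44.41447 K = 44.41447 deg C
dT = 44.414 deg C


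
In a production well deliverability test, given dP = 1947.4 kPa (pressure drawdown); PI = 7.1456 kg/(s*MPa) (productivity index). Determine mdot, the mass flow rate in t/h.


mdot = PI * dP / 1000
mdot = 7.1456 * 1947.4 / 1000
mdot = 13.91534 kg/s
Convert: 13.91534 kg/s * 3.6 = 50.095 t/h
mdot = 50.095 t/h


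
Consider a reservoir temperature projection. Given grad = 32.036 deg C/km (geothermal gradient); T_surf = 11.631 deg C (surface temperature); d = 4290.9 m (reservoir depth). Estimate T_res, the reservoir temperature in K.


T_res = T_surf + grad * d / 1000
T_res = 11.631 + 32.036 * 4290.9 / 1000
T_res = 149.0943 deg C
Convert to K: 149.0943 + 273.15 = 422.24 K
T_res = 422.24 K


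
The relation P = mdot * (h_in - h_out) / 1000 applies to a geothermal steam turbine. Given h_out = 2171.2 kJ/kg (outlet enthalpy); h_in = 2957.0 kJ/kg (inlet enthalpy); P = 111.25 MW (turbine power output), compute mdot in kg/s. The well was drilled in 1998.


mdot = P * 1000 / (h_in - h_out)
mdot = 111.25 * 1000 / (2957.0 - 2171.2)
mdot = 141.58 kg/s


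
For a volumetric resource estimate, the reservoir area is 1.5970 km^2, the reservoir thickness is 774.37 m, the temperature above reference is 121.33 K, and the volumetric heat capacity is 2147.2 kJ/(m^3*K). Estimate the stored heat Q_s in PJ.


Step 1: Vr = A*1e6*hr = 1.597*1e6*774.37 = 1.236669e+09 m^3
Step 2: Q_s = Vr*rhoc*dT/1e12 = 1.236669e+09*2147.2*121.33/1e12 = 322.18 PJ
Q_s = 322.18 PJ


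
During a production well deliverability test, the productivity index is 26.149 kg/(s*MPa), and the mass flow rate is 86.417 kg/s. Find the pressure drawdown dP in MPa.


dP = mdot * 1000 / PI
dP = 86.417 * 1000 / 26.149
dP = 3304.792 kPa
Convert: 3304.792 kPa * 0.001 = 3.3048 MPa
dP = 3.3048 MPa


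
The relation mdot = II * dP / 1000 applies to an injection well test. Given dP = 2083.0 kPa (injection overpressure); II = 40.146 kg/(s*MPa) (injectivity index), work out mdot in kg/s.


mdot = II * dP / 1000
mdot = 40.146 * 2083.0 / 1000
mdot = 83.624 kg/s


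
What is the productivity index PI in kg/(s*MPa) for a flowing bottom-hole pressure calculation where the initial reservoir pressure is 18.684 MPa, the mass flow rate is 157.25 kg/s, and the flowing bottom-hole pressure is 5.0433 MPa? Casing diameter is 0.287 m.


PI = mdot / (P_i - P_wf)
PI = 157.25 / (18.684 - 5.0433)
PI = 11.528 kg/(s*MPa)


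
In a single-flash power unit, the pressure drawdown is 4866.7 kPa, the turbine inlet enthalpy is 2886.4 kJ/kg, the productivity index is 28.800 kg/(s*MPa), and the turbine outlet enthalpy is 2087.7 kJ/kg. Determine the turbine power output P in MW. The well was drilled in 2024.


Step 1: mdot = PI * dP / 1000 = 28.8 * 4866.7 / 1000 = 140.1610 kg/s
Step 2: P = mdot*(h_in - h_out)/1000 = 140.1610*(2886.4 - 2087.7)/1000 = 111.95 MW
P = 111.95 MW


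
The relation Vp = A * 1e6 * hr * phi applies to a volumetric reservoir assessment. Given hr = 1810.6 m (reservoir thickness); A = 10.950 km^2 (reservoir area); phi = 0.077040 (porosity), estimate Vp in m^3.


Vp = A * 1e6 * hr * phi
Vp = 10.950 * 1e6 * 1810.6 * 0.077040
Vp = 1.5274e+09 m^3


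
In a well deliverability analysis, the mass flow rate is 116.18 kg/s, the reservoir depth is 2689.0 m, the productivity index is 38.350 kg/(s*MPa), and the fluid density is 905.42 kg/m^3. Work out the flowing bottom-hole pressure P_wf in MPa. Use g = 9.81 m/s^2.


Step 1: P_i = rho*g*h/1e6 = 905.42*9.81*2689.0/1e6 = 23.88416 MPa
Step 2: P_wf = P_i - mdot/PI = 23.88416 - 116.18/38.35 = 20.855 MPa
P_wf = 20.855 MPa


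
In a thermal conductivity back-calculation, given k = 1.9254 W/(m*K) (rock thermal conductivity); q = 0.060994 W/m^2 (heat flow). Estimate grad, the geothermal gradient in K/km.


grad = q / k * 1000
grad = 0.060994 / 1.9254 * 1000
grad = 31.67861 deg C/km
Convert: 31.67861 deg C/km * 1.0 = 31.679 K/km
grad = 31.679 K/km


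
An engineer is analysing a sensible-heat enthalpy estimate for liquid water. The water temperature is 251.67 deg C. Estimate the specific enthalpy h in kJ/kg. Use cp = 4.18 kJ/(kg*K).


h = cp * T
h = 4.18 * 251.67
h = 1052.0 kJ/kg


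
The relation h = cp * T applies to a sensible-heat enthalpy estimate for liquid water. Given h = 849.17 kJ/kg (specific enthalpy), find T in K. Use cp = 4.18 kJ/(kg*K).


T = h / cp
T = 849.17 / 4.18
T = 203.1507 deg C
Convert to K: 203.1507 + 273.15 = 476.30 K
T = 476.30 K


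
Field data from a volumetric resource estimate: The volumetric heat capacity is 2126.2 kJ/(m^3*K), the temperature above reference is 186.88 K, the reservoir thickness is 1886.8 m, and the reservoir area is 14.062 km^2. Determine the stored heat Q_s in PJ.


Step 1: Vr = A*1e6*hr = 14.062*1e6*1886.8 = 2.653218e+10 m^3
Step 2: Q_s = Vr*rhoc*dT/1e12 = 2.653218e+10*2126.2*186.88/1e12 = 10542 PJ
Q_s = 10542 PJ


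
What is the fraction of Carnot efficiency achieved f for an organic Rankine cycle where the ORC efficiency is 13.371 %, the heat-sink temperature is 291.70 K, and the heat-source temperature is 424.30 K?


f = (eta_orc/100) / (1 - Tc/Th)
f = (13.371/100) / (1 - 291.70/424.30)
f = 0.42785


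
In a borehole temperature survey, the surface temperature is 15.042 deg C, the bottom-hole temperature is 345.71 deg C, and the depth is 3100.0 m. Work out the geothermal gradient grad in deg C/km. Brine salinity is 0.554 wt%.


grad = (T_d - T_surf) / d * 1000
grad = (345.71 - 15.042) / 3100.0 * 1000
grad = 106.67 deg C/km


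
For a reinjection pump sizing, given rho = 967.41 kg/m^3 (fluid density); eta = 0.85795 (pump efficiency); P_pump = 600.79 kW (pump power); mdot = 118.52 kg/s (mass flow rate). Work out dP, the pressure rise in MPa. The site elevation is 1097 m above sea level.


dP = P_pump * rho * eta / mdot
dP = 600.79 * 967.41 * 0.85795 / 118.52
dP = 4207.301 kPa
Convert: 4207.301 kPa * 0.001 = 4.2073 MPa
dP = 4.2073 MPa


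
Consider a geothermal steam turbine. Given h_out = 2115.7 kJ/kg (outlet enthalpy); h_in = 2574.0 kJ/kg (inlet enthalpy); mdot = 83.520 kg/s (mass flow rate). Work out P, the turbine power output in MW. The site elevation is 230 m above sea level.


P = mdot * (h_in - h_out) / 1000
P = 83.520 * (2574.0 - 2115.7) / 1000
P = 38.277 MW


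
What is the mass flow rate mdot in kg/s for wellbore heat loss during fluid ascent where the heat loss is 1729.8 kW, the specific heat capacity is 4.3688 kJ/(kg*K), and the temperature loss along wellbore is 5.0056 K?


mdot = Q_loss / (cp * dT)
mdot = 1729.8 / (4.3688 * 5.0056)
mdot = 79.100 kg/s


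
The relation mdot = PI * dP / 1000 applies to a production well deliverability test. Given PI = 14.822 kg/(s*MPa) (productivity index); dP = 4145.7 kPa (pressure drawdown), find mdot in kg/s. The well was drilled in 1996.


mdot = PI * dP / 1000
mdot = 14.822 * 4145.7 / 1000
mdot = 61.448 kg/s


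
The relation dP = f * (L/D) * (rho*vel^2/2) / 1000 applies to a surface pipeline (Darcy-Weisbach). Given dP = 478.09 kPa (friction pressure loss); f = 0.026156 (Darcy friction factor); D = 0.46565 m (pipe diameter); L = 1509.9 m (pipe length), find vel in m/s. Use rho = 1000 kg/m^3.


vel = sqrt(dP*1000*2*D / (f*L*rho))
vel = sqrt(478.09*1000*2*0.46565 / (0.026156*1509.9*1000))
vel = 3.3577 m/s


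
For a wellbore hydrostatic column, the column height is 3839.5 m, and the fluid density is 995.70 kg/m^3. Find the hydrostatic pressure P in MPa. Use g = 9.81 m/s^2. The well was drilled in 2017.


P = rho * g * h / 1e6
P = 995.70 * 9.81 * 3839.5 / 1e6
P = 37.504 MPa


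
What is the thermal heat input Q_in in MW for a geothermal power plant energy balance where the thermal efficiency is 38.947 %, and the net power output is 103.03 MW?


Q_in = W_net / (eta / 100)
Q_in = 103.03 / (38.947 / 100)
Q_in = 264.54 MW


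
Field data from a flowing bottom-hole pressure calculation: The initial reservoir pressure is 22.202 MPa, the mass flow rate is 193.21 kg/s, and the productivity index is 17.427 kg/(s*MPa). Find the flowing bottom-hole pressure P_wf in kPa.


P_wf = P_i - mdot / PI
P_wf = 22.202 - 193.21 / 17.427
P_wf = 11.11518 MPa
Convert: 11.11518 MPa * 1000.0 = 11115 kPa
P_wf = 11115 kPa
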